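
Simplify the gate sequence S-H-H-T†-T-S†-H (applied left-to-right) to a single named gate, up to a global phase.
H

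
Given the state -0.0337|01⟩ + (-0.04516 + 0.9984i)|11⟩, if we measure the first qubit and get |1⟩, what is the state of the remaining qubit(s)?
(-0.04519 + 0.999i)|1⟩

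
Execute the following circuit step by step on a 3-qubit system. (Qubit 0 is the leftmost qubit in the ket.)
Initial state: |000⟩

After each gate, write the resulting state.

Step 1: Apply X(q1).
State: |010⟩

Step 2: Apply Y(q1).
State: -i|000⟩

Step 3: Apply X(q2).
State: -i|001⟩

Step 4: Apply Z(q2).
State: i|001⟩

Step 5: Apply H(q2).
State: (1/√2)i|000⟩ - (1/√2)i|001⟩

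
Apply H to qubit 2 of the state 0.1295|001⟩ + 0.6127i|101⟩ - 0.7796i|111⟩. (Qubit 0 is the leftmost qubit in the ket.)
0.09157|000⟩ - 0.09157|001⟩ + 0.4332i|100⟩ - 0.4332i|101⟩ - 0.5513i|110⟩ + 0.5513i|111⟩

H on qubit 2 mixes each pair of kets that differ only in qubit 2: amplitudes (a, b) of (|…0…⟩, |…1…⟩) become ((a + b)/√2, (a − b)/√2). Kets absent from the input have amplitude 0.
(|000⟩, |001⟩): (a, b) = (0, 0.1295) → (0.09157, -0.09157)
(|100⟩, |101⟩): (a, b) = (0, 0.6127i) → (0.4332i, -0.4332i)
(|110⟩, |111⟩): (a, b) = (0, -0.7796i) → (-0.5513i, 0.5513i)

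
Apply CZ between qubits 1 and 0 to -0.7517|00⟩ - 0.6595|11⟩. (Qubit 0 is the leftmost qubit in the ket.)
-0.7517|00⟩ + 0.6595|11⟩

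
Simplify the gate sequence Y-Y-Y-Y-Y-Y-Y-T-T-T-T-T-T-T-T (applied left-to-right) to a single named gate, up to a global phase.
Y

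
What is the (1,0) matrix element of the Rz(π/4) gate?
0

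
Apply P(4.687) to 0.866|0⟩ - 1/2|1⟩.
0.866|0⟩ + (0.01269 + 0.4998i)|1⟩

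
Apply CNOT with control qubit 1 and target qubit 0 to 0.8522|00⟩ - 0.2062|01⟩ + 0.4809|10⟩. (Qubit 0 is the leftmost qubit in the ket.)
0.8522|00⟩ + 0.4809|10⟩ - 0.2062|11⟩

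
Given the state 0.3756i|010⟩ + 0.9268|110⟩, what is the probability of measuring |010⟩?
0.1411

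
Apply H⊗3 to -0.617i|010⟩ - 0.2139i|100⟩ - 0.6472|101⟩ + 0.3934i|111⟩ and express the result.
(-0.2288 - 0.1547i)|000⟩ + (0.2288 - 0.4329i)|001⟩ + (-0.2288 + 0.003429i)|010⟩ + (0.2288 + 0.2816i)|011⟩ + (0.2288 - 0.2816i)|100⟩ + (-0.2288 - 0.003429i)|101⟩ + (0.2288 + 0.4329i)|110⟩ + (-0.2288 + 0.1547i)|111⟩

H⊗3 gives amp(|y⟩) = (1/2√2) Σ_x (−1)^(x·y) amp(|x⟩), where x·y is the number of positions in which both x and y have a 1.
|000⟩: (-0.617i - 0.2139i - 0.6472 + 0.3934i)/(2√2) = (-0.2288 - 0.1547i)
|001⟩: (-0.617i - 0.2139i + 0.6472 - 0.3934i)/(2√2) = (0.2288 - 0.4329i)
|010⟩: (0.617i - 0.2139i - 0.6472 - 0.3934i)/(2√2) = (-0.2288 + 0.003429i)
|011⟩: (0.617i - 0.2139i + 0.6472 + 0.3934i)/(2√2) = (0.2288 + 0.2816i)
|100⟩: (-0.617i + 0.2139i + 0.6472 - 0.3934i)/(2√2) = (0.2288 - 0.2816i)
|101⟩: (-0.617i + 0.2139i - 0.6472 + 0.3934i)/(2√2) = (-0.2288 - 0.003429i)
|110⟩: (0.617i + 0.2139i + 0.6472 + 0.3934i)/(2√2) = (0.2288 + 0.4329i)
|111⟩: (0.617i + 0.2139i - 0.6472 - 0.3934i)/(2√2) = (-0.2288 + 0.1547i)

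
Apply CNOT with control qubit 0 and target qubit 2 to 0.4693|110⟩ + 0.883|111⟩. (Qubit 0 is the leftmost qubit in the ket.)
0.883|110⟩ + 0.4693|111⟩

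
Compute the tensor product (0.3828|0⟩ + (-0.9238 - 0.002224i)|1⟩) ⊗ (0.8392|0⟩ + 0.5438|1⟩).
0.3212|00⟩ + 0.2082|01⟩ + (-0.7753 - 0.001866i)|10⟩ + (-0.5024 - 0.001209i)|11⟩

amp(|b₁b₂…⟩) = product of the factor amplitudes for bits b₁, b₂, …; only kets whose every factor amplitude is nonzero survive.
|00⟩: (0.3828)(0.8392) = 0.3212
|01⟩: (0.3828)(0.5438) = 0.2082
|10⟩: (-0.9238 - 0.002224i)(0.8392) = (-0.7753 - 0.001866i)
|11⟩: (-0.9238 - 0.002224i)(0.5438) = (-0.5024 - 0.001209i)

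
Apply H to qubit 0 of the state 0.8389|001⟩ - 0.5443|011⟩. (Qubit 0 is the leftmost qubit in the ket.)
0.5932|001⟩ - 0.3849|011⟩ + 0.5932|101⟩ - 0.3849|111⟩

H on qubit 0 mixes each pair of kets that differ only in qubit 0: amplitudes (a, b) of (|…0…⟩, |…1…⟩) become ((a + b)/√2, (a − b)/√2). Kets absent from the input have amplitude 0.
(|001⟩, |101⟩): (a, b) = (0.8389, 0) → (0.5932, 0.5932)
(|011⟩, |111⟩): (a, b) = (-0.5443, 0) → (-0.3849, -0.3849)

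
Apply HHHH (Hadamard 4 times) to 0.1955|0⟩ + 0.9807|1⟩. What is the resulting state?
0.1955|0⟩ + 0.9807|1⟩

H² = I, so an even number of Hadamards cancels: H^4 = I and the state is unchanged.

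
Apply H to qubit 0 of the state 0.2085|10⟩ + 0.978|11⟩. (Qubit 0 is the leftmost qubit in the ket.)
0.1474|00⟩ + 0.6916|01⟩ - 0.1474|10⟩ - 0.6916|11⟩

H on qubit 0 mixes each pair of kets that differ only in qubit 0: amplitudes (a, b) of (|…0…⟩, |…1…⟩) become ((a + b)/√2, (a − b)/√2). Kets absent from the input have amplitude 0.
(|00⟩, |10⟩): (a, b) = (0, 0.2085) → (0.1474, -0.1474)
(|01⟩, |11⟩): (a, b) = (0, 0.978) → (0.6916, -0.6916)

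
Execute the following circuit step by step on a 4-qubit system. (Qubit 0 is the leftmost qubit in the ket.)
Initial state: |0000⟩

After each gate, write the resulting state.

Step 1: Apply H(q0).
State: 1/√2|0000⟩ + 1/√2|1000⟩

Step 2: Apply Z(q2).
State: 1/√2|0000⟩ + 1/√2|1000⟩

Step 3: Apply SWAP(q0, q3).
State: 1/√2|0000⟩ + 1/√2|0001⟩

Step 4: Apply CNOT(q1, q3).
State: 1/√2|0000⟩ + 1/√2|0001⟩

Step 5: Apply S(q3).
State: 1/√2|0000⟩ + (1/√2)i|0001⟩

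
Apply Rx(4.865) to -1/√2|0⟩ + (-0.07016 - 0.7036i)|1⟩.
(0.07851 + 0.04568i)|0⟩ + (0.05325 + 0.9944i)|1⟩

Rx(4.865) = [[cos(θ/2), −i·sin(θ/2)], [−i·sin(θ/2), cos(θ/2)]]; θ = 4.865, cos(θ/2) ≈ -0.758953, sin(θ/2) ≈ 0.651145.
With a = amp(|0⟩) = -1/√2 and b = amp(|1⟩) = (-0.07016 - 0.7036i):
new amp(|0⟩) = (-0.758953)·a + (-0.651145i)·b = (0.07851 + 0.04568i)
new amp(|1⟩) = (-0.651145i)·a + (-0.758953)·b = (0.05325 + 0.9944i)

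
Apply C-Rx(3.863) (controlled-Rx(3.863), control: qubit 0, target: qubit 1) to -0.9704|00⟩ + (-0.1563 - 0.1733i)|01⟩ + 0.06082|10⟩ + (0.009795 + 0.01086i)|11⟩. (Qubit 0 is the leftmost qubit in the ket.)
-0.9704|00⟩ + (-0.1563 - 0.1733i)|01⟩ + (-0.0113 - 0.009165i)|10⟩ + (-0.003457 - 0.06074i)|11⟩

C-Rx(3.863) leaves the control-|0⟩ kets |00⟩, |01⟩ unchanged and applies Rx(3.863) to qubit 1 on the control-|1⟩ pair (|10⟩, |11⟩).
Rx(3.863) = [[cos(θ/2), −i·sin(θ/2)], [−i·sin(θ/2), cos(θ/2)]]; θ = 3.863, cos(θ/2) ≈ -0.352933, sin(θ/2) ≈ 0.935649.
With a = amp(|10⟩) = 0.06082 and b = amp(|11⟩) = (0.009795 + 0.01086i):
new amp(|10⟩) = (-0.352933)·a + (-0.935649i)·b = (-0.0113 - 0.009165i)
new amp(|11⟩) = (-0.935649i)·a + (-0.352933)·b = (-0.003457 - 0.06074i)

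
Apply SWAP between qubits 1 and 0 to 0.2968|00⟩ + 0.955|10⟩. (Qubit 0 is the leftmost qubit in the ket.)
0.2968|00⟩ + 0.955|01⟩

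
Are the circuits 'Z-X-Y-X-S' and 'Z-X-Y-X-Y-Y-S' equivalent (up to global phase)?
Yes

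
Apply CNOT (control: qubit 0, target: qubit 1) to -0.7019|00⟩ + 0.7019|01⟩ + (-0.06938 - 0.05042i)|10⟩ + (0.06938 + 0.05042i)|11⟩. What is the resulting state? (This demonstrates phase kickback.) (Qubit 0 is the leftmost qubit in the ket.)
-0.7019|00⟩ + 0.7019|01⟩ + (0.06938 + 0.05042i)|10⟩ + (-0.06938 - 0.05042i)|11⟩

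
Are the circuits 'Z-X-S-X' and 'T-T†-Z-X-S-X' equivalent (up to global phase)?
Yes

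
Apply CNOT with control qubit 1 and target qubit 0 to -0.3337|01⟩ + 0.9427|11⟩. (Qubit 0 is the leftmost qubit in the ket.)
0.9427|01⟩ - 0.3337|11⟩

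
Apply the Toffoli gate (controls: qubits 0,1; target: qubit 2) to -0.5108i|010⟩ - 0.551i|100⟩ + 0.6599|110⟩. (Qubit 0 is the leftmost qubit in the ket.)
-0.5108i|010⟩ - 0.551i|100⟩ + 0.6599|111⟩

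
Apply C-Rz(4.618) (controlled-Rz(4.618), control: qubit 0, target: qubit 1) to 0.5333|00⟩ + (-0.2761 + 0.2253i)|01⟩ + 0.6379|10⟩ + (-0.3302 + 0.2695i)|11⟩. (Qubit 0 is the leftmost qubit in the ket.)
0.5333|00⟩ + (-0.2761 + 0.2253i)|01⟩ + (-0.4293 - 0.4718i)|10⟩ + (0.02287 - 0.4256i)|11⟩

C-Rz(4.618) leaves the control-|0⟩ kets |00⟩, |01⟩ unchanged and applies Rz(4.618) to qubit 1 on the control-|1⟩ pair (|10⟩, |11⟩).
Rz(4.618) = [[e^(−iθ/2), 0], [0, e^(iθ/2)]] with e^(±iθ/2) = cos(θ/2) ± i·sin(θ/2); θ = 4.618, cos(θ/2) ≈ -0.67296, sin(θ/2) ≈ 0.739679.
With a = amp(|10⟩) = 0.6379 and b = amp(|11⟩) = (-0.3302 + 0.2695i):
new amp(|10⟩) = (-0.67296 - 0.739679i)·a = (-0.4293 - 0.4718i)
new amp(|11⟩) = (-0.67296 + 0.739679i)·b = (0.02287 - 0.4256i)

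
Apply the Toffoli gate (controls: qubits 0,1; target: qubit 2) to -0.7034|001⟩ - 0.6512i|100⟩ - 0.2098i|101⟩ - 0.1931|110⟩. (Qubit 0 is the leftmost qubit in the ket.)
-0.7034|001⟩ - 0.6512i|100⟩ - 0.2098i|101⟩ - 0.1931|111⟩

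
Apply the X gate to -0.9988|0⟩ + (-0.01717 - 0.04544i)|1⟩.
(-0.01717 - 0.04544i)|0⟩ - 0.9988|1⟩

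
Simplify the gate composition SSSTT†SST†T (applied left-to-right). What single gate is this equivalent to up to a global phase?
S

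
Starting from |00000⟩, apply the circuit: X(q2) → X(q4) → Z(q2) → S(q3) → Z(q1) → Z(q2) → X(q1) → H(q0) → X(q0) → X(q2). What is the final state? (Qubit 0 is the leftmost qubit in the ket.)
1/√2|01001⟩ + 1/√2|11001⟩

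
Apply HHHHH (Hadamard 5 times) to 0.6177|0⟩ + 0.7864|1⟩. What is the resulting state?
0.9928|0⟩ - 0.1193|1⟩

H² = I, so H^5 = H: a single Hadamard. With (a, b) = (0.6177, 0.7864), H gives ((a + b)/√2, (a − b)/√2) = (0.9928, -0.1193).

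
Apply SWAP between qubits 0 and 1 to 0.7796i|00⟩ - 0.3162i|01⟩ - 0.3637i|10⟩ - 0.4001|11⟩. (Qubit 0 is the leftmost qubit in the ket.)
0.7796i|00⟩ - 0.3637i|01⟩ - 0.3162i|10⟩ - 0.4001|11⟩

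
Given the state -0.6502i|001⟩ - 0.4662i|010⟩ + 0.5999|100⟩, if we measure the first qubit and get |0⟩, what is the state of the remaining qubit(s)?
-0.8127i|01⟩ - 0.5827i|10⟩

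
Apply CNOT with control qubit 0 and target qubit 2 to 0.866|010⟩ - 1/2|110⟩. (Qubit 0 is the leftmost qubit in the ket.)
0.866|010⟩ - 1/2|111⟩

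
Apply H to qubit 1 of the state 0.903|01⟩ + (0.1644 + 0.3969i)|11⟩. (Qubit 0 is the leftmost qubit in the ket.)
0.6385|00⟩ - 0.6385|01⟩ + (0.1162 + 0.2807i)|10⟩ + (-0.1162 - 0.2807i)|11⟩

H on qubit 1 mixes each pair of kets that differ only in qubit 1: amplitudes (a, b) of (|…0…⟩, |…1…⟩) become ((a + b)/√2, (a − b)/√2). Kets absent from the input have amplitude 0.
(|00⟩, |01⟩): (a, b) = (0, 0.903) → (0.6385, -0.6385)
(|10⟩, |11⟩): (a, b) = (0, (0.1644 + 0.3969i)) → ((0.1162 + 0.2807i), (-0.1162 - 0.2807i))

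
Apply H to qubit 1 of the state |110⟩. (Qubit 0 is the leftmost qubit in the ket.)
1/√2|100⟩ - 1/√2|110⟩

H on qubit 1 mixes each pair of kets that differ only in qubit 1: amplitudes (a, b) of (|…0…⟩, |…1…⟩) become ((a + b)/√2, (a − b)/√2). Kets absent from the input have amplitude 0.
(|100⟩, |110⟩): (a, b) = (0, 1) → (1/√2, -1/√2)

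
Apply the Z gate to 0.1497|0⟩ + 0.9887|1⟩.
0.1497|0⟩ - 0.9887|1⟩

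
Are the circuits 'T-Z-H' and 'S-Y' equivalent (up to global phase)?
No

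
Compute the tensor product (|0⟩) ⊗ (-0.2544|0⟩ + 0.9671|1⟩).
-0.2544|00⟩ + 0.9671|01⟩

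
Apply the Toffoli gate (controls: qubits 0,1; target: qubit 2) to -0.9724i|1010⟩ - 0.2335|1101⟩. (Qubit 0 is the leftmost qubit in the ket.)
-0.9724i|1010⟩ - 0.2335|1111⟩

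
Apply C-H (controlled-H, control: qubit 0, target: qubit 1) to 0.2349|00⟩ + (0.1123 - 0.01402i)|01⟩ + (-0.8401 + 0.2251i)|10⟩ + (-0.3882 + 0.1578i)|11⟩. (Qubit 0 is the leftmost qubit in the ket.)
0.2349|00⟩ + (0.1123 - 0.01402i)|01⟩ + (-0.8685 + 0.2708i)|10⟩ + (-0.3195 + 0.04759i)|11⟩

C-H leaves the control-|0⟩ kets |00⟩, |01⟩ unchanged and applies H to qubit 1 on the control-|1⟩ pair (|10⟩, |11⟩).
H = [[1/√2, 1/√2], [1/√2, -1/√2]].
With a = amp(|10⟩) = (-0.8401 + 0.2251i) and b = amp(|11⟩) = (-0.3882 + 0.1578i):
new amp(|10⟩) = (1/√2)·a + (1/√2)·b = (-0.8685 + 0.2708i)
new amp(|11⟩) = (1/√2)·a + (-1/√2)·b = (-0.3195 + 0.04759i)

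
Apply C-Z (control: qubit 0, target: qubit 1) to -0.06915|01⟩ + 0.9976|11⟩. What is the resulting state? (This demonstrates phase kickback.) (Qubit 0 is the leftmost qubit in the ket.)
-0.06915|01⟩ - 0.9976|11⟩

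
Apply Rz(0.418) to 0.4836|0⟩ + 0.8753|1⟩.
(0.4731 - 0.1003i)|0⟩ + (0.8563 + 0.1816i)|1⟩

Rz(0.418) = [[e^(−iθ/2), 0], [0, e^(iθ/2)]] with e^(±iθ/2) = cos(θ/2) ± i·sin(θ/2); θ = 0.418, cos(θ/2) ≈ 0.978239, sin(θ/2) ≈ 0.207482.
With a = amp(|0⟩) = 0.4836 and b = amp(|1⟩) = 0.8753:
new amp(|0⟩) = (0.978239 - 0.207482i)·a = (0.4731 - 0.1003i)
new amp(|1⟩) = (0.978239 + 0.207482i)·b = (0.8563 + 0.1816i)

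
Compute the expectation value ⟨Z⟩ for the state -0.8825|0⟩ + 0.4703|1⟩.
0.5576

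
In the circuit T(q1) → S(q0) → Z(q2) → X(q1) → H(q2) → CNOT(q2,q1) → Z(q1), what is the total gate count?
7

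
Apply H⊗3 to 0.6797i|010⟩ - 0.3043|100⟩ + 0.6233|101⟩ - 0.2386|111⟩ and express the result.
(0.02843 + 0.2403i)|000⟩ + (-0.2436 + 0.2403i)|001⟩ + (0.1971 - 0.2403i)|010⟩ + (-0.4123 - 0.2403i)|011⟩ + (-0.02843 + 0.2403i)|100⟩ + (0.2436 + 0.2403i)|101⟩ + (-0.1971 - 0.2403i)|110⟩ + (0.4123 - 0.2403i)|111⟩

H⊗3 gives amp(|y⟩) = (1/2√2) Σ_x (−1)^(x·y) amp(|x⟩), where x·y is the number of positions in which both x and y have a 1.
|000⟩: (0.6797i - 0.3043 + 0.6233 - 0.2386)/(2√2) = (0.02843 + 0.2403i)
|001⟩: (0.6797i - 0.3043 - 0.6233 + 0.2386)/(2√2) = (-0.2436 + 0.2403i)
|010⟩: (-0.6797i - 0.3043 + 0.6233 + 0.2386)/(2√2) = (0.1971 - 0.2403i)
|011⟩: (-0.6797i - 0.3043 - 0.6233 - 0.2386)/(2√2) = (-0.4123 - 0.2403i)
|100⟩: (0.6797i + 0.3043 - 0.6233 + 0.2386)/(2√2) = (-0.02843 + 0.2403i)
|101⟩: (0.6797i + 0.3043 + 0.6233 - 0.2386)/(2√2) = (0.2436 + 0.2403i)
|110⟩: (-0.6797i + 0.3043 - 0.6233 - 0.2386)/(2√2) = (-0.1971 - 0.2403i)
|111⟩: (-0.6797i + 0.3043 + 0.6233 + 0.2386)/(2√2) = (0.4123 - 0.2403i)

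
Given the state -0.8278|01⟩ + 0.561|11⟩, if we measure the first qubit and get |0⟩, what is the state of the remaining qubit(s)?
-|1⟩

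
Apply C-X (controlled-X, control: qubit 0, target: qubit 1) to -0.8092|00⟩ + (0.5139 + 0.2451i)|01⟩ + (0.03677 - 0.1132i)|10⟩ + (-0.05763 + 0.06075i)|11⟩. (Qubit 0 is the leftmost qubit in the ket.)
-0.8092|00⟩ + (0.5139 + 0.2451i)|01⟩ + (-0.05763 + 0.06075i)|10⟩ + (0.03677 - 0.1132i)|11⟩

C-X leaves the control-|0⟩ kets |00⟩, |01⟩ unchanged and applies X to qubit 1 on the control-|1⟩ pair (|10⟩, |11⟩).
X = [[0, 1], [1, 0]].
With a = amp(|10⟩) = (0.03677 - 0.1132i) and b = amp(|11⟩) = (-0.05763 + 0.06075i):
new amp(|10⟩) = (1)·b = (-0.05763 + 0.06075i)
new amp(|11⟩) = (1)·a = (0.03677 - 0.1132i)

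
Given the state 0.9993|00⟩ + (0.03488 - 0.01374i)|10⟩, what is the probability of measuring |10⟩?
0.001405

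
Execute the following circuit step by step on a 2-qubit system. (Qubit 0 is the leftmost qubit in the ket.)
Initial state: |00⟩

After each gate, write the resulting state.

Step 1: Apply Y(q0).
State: i|10⟩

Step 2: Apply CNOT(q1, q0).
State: i|10⟩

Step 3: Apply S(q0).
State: -|10⟩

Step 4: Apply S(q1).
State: -|10⟩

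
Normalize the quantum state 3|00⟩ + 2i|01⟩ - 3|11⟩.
0.6396|00⟩ + 0.4264i|01⟩ - 0.6396|11⟩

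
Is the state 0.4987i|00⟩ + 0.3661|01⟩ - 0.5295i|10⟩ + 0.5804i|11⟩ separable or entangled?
Entangled

Writing the state as a|00⟩ + b|01⟩ + c|10⟩ + d|11⟩, it is a product state iff ad − bc = 0.
Here (a, b, c, d) = (0.4987i, 0.3661, -0.5295i, 0.5804i): ad − bc = (0.4987i)(0.5804i) − (0.3661)(-0.5295i) = (-0.2894 + 0.1938i) ≠ 0, so the state is entangled.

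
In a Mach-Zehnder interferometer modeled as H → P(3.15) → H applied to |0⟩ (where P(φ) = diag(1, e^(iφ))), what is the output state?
(0.00001767 - 0.004204i)|0⟩ + (1 + 0.004204i)|1⟩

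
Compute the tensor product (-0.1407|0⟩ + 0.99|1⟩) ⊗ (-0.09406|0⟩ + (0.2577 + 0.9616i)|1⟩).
0.01323|00⟩ + (-0.03626 - 0.1353i)|01⟩ - 0.09312|10⟩ + (0.2551 + 0.952i)|11⟩

amp(|b₁b₂…⟩) = product of the factor amplitudes for bits b₁, b₂, …; only kets whose every factor amplitude is nonzero survive.
|00⟩: (-0.1407)(-0.09406) = 0.01323
|01⟩: (-0.1407)(0.2577 + 0.9616i) = (-0.03626 - 0.1353i)
|10⟩: (0.99)(-0.09406) = -0.09312
|11⟩: (0.99)(0.2577 + 0.9616i) = (0.2551 + 0.952i)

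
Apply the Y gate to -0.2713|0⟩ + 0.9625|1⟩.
-0.9625i|0⟩ - 0.2713i|1⟩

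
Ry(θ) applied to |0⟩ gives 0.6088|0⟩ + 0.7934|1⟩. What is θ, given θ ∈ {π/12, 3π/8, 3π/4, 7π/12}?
7π/12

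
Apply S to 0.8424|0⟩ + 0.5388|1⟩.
0.8424|0⟩ + 0.5388i|1⟩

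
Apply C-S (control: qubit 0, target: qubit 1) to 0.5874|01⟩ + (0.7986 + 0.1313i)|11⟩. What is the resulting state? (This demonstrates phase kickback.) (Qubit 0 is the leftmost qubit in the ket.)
0.5874|01⟩ + (-0.1313 + 0.7986i)|11⟩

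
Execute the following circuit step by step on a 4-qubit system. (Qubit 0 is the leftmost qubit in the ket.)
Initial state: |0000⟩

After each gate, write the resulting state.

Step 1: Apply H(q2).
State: 1/√2|0000⟩ + 1/√2|0010⟩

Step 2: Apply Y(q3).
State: (1/√2)i|0001⟩ + (1/√2)i|0011⟩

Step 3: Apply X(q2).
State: (1/√2)i|0001⟩ + (1/√2)i|0011⟩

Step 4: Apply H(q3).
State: (1/2)i|0000⟩ - (1/2)i|0001⟩ + (1/2)i|0010⟩ - (1/2)i|0011⟩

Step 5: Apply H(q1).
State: (1/√8)i|0000⟩ - (1/√8)i|0001⟩ + (1/√8)i|0010⟩ - (1/√8)i|0011⟩ + (1/√8)i|0100⟩ - (1/√8)i|0101⟩ + (1/√8)i|0110⟩ - (1/√8)i|0111⟩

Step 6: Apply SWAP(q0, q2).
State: (1/√8)i|0000⟩ - (1/√8)i|0001⟩ + (1/√8)i|0100⟩ - (1/√8)i|0101⟩ + (1/√8)i|1000⟩ - (1/√8)i|1001⟩ + (1/√8)i|1100⟩ - (1/√8)i|1101⟩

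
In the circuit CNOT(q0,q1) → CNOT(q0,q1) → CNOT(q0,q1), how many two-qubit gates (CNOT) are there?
3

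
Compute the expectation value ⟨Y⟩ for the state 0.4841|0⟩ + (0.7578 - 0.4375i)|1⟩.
-0.4236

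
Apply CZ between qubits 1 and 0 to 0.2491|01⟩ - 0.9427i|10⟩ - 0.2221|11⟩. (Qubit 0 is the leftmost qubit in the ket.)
0.2491|01⟩ - 0.9427i|10⟩ + 0.2221|11⟩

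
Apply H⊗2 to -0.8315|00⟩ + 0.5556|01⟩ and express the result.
-0.138|00⟩ - 0.6936|01⟩ - 0.138|10⟩ - 0.6936|11⟩

H⊗2 gives amp(|y⟩) = (1/2) Σ_x (−1)^(x·y) amp(|x⟩), where x·y is the number of positions in which both x and y have a 1.
|00⟩: (-0.8315 + 0.5556)/2 = -0.138
|01⟩: (-0.8315 - 0.5556)/2 = -0.6936
|10⟩: (-0.8315 + 0.5556)/2 = -0.138
|11⟩: (-0.8315 - 0.5556)/2 = -0.6936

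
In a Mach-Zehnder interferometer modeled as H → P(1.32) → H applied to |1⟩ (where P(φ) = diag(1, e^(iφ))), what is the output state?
(0.3759 - 0.4844i)|0⟩ + (0.6241 + 0.4844i)|1⟩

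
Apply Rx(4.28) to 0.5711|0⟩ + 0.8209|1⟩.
(-0.3078 - 0.6915i)|0⟩ + (-0.4424 - 0.4811i)|1⟩

Rx(4.28) = [[cos(θ/2), −i·sin(θ/2)], [−i·sin(θ/2), cos(θ/2)]]; θ = 4.28, cos(θ/2) ≈ -0.538961, sin(θ/2) ≈ 0.84233.
With a = amp(|0⟩) = 0.5711 and b = amp(|1⟩) = 0.8209:
new amp(|0⟩) = (-0.538961)·a + (-0.84233i)·b = (-0.3078 - 0.6915i)
new amp(|1⟩) = (-0.84233i)·a + (-0.538961)·b = (-0.4424 - 0.4811i)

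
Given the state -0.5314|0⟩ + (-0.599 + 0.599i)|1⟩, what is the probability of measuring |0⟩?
0.2824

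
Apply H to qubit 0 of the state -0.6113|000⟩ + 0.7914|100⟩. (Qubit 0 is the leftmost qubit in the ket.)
0.1273|000⟩ - 0.9919|100⟩

H on qubit 0 mixes each pair of kets that differ only in qubit 0: amplitudes (a, b) of (|…0…⟩, |…1…⟩) become ((a + b)/√2, (a − b)/√2). Kets absent from the input have amplitude 0.
(|000⟩, |100⟩): (a, b) = (-0.6113, 0.7914) → (0.1273, -0.9919)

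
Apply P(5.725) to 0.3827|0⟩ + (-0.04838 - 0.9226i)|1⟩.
0.3827|0⟩ + (-0.5297 - 0.7569i)|1⟩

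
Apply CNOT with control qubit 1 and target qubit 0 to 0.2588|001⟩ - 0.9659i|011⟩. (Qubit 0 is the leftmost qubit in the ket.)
0.2588|001⟩ - 0.9659i|111⟩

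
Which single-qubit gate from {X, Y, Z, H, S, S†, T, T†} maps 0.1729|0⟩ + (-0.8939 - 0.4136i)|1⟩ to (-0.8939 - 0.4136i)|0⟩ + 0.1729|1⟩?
X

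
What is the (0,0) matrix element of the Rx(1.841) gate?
0.6054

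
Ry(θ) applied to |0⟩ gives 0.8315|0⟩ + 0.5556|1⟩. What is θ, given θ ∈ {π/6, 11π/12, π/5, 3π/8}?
3π/8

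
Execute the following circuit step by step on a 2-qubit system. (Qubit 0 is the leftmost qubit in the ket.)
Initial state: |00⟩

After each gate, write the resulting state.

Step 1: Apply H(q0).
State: 1/√2|00⟩ + 1/√2|10⟩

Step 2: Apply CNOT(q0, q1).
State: 1/√2|00⟩ + 1/√2|11⟩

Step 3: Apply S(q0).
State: 1/√2|00⟩ + (1/√2)i|11⟩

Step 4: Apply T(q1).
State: 1/√2|00⟩ + (-1/2 + (1/2)i)|11⟩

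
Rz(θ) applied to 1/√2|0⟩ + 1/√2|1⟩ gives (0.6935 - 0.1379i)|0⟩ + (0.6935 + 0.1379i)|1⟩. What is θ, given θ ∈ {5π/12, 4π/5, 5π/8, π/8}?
π/8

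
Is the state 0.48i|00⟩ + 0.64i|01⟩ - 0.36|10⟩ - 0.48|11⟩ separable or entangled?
Separable

Writing the state as a|00⟩ + b|01⟩ + c|10⟩ + d|11⟩, it is a product state iff ad − bc = 0.
Here (a, b, c, d) = (0.48i, 0.64i, -0.36, -0.48): ad − bc = (0.48i)(-0.48) − (0.64i)(-0.36) = 0, so the state is separable.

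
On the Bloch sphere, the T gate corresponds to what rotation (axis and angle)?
Rotation by π/4 around the z-axis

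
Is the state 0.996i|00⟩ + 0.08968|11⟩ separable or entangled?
Entangled

Writing the state as a|00⟩ + b|01⟩ + c|10⟩ + d|11⟩, it is a product state iff ad − bc = 0.
Here (a, b, c, d) = (0.996i, 0, 0, 0.08968): ad − bc = (0.996i)(0.08968) − (0)(0) = 0.08932i ≠ 0, so the state is entangled.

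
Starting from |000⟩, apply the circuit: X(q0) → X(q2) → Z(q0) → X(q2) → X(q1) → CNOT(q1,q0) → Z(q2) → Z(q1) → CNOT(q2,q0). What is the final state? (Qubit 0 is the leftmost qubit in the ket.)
|010⟩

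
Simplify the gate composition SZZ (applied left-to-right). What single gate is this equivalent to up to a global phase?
S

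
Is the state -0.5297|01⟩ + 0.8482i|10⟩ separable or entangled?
Entangled

Writing the state as a|00⟩ + b|01⟩ + c|10⟩ + d|11⟩, it is a product state iff ad − bc = 0.
Here (a, b, c, d) = (0, -0.5297, 0.8482i, 0): ad − bc = (0)(0) − (-0.5297)(0.8482i) = 0.4493i ≠ 0, so the state is entangled.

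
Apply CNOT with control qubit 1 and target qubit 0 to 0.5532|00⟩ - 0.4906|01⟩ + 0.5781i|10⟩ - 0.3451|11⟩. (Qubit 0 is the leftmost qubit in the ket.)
0.5532|00⟩ - 0.3451|01⟩ + 0.5781i|10⟩ - 0.4906|11⟩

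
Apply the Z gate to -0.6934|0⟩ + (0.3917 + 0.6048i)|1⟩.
-0.6934|0⟩ + (-0.3917 - 0.6048i)|1⟩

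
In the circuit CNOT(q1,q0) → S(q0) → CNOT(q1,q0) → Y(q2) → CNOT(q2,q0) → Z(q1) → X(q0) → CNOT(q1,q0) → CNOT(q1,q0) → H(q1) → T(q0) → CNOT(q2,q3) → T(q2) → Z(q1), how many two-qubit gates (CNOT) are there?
6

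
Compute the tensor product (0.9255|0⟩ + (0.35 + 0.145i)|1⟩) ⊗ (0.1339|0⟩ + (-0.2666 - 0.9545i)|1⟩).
0.1239|00⟩ + (-0.2467 - 0.8834i)|01⟩ + (0.04687 + 0.01942i)|10⟩ + (0.04509 - 0.3727i)|11⟩

amp(|b₁b₂…⟩) = product of the factor amplitudes for bits b₁, b₂, …; only kets whose every factor amplitude is nonzero survive.
|00⟩: (0.9255)(0.1339) = 0.1239
|01⟩: (0.9255)(-0.2666 - 0.9545i) = (-0.2467 - 0.8834i)
|10⟩: (0.35 + 0.145i)(0.1339) = (0.04687 + 0.01942i)
|11⟩: (0.35 + 0.145i)(-0.2666 - 0.9545i) = (0.04509 - 0.3727i)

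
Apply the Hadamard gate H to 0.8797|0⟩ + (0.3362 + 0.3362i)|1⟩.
(0.8598 + 0.2377i)|0⟩ + (0.3843 - 0.2377i)|1⟩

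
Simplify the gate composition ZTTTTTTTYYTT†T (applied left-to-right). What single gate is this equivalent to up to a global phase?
Z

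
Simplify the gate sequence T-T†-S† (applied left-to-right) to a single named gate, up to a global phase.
S†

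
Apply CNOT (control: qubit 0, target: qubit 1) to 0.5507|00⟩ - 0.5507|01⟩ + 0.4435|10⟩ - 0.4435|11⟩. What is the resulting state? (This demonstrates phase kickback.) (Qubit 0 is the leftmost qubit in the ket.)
0.5507|00⟩ - 0.5507|01⟩ - 0.4435|10⟩ + 0.4435|11⟩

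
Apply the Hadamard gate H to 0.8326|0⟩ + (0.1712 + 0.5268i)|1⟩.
(0.7098 + 0.3725i)|0⟩ + (0.4677 - 0.3725i)|1⟩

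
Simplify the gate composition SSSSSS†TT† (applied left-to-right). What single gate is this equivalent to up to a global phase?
I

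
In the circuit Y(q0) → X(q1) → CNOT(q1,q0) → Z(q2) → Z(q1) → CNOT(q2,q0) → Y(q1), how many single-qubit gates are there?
5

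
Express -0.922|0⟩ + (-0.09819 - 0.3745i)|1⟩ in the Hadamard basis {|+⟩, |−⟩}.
(-0.7214 - 0.2648i)|+⟩ + (-0.5825 + 0.2648i)|−⟩

With |ψ⟩ = α|0⟩ + β|1⟩, the Hadamard-basis coefficients are ⟨+|ψ⟩ = (α + β)/√2 and ⟨−|ψ⟩ = (α − β)/√2.
Here α = -0.922, β = (-0.09819 - 0.3745i): (α + β)/√2 = (-0.7214 - 0.2648i), (α − β)/√2 = (-0.5825 + 0.2648i).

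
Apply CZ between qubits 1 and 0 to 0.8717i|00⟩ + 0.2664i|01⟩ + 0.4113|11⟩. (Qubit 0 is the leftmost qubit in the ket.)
0.8717i|00⟩ + 0.2664i|01⟩ - 0.4113|11⟩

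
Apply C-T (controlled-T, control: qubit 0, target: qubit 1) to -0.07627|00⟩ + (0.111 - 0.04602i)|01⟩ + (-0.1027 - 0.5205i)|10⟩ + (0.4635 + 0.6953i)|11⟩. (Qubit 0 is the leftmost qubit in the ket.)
-0.07627|00⟩ + (0.111 - 0.04602i)|01⟩ + (-0.1027 - 0.5205i)|10⟩ + (-0.1639 + 0.8194i)|11⟩

C-T leaves the control-|0⟩ kets |00⟩, |01⟩ unchanged and applies T to qubit 1 on the control-|1⟩ pair (|10⟩, |11⟩).
T = [[1, 0], [0, (1/√2 + (1/√2)i)]].
With a = amp(|10⟩) = (-0.1027 - 0.5205i) and b = amp(|11⟩) = (0.4635 + 0.6953i):
new amp(|10⟩) = (1)·a = (-0.1027 - 0.5205i)
new amp(|11⟩) = (1/√2 + (1/√2)i)·b = (-0.1639 + 0.8194i)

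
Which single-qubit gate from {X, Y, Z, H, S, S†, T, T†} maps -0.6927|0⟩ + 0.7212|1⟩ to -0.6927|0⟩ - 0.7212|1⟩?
Z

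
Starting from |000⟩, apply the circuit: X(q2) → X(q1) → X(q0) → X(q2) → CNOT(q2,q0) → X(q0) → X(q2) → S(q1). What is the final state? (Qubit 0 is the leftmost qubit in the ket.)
i|011⟩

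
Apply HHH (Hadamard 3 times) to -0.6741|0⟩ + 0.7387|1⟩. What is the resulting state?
0.04568|0⟩ - 0.999|1⟩

H² = I, so H^3 = H: a single Hadamard. With (a, b) = (-0.6741, 0.7387), H gives ((a + b)/√2, (a − b)/√2) = (0.04568, -0.999).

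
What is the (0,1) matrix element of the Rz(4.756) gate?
0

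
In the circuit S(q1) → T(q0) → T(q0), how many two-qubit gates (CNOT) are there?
0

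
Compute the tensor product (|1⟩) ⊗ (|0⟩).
|10⟩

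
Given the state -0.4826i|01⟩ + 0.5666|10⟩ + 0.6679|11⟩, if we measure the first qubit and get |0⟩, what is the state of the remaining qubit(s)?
-i|1⟩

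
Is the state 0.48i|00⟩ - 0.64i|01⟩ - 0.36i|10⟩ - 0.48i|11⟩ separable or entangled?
Entangled

Writing the state as a|00⟩ + b|01⟩ + c|10⟩ + d|11⟩, it is a product state iff ad − bc = 0.
Here (a, b, c, d) = (0.48i, -0.64i, -0.36i, -0.48i): ad − bc = (0.48i)(-0.48i) − (-0.64i)(-0.36i) = 0.4608 ≠ 0, so the state is entangled.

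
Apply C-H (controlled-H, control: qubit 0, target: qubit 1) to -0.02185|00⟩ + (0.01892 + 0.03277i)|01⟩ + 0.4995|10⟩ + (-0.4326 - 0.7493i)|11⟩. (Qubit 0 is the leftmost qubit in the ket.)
-0.02185|00⟩ + (0.01892 + 0.03277i)|01⟩ + (0.04731 - 0.5298i)|10⟩ + (0.6591 + 0.5298i)|11⟩

C-H leaves the control-|0⟩ kets |00⟩, |01⟩ unchanged and applies H to qubit 1 on the control-|1⟩ pair (|10⟩, |11⟩).
H = [[1/√2, 1/√2], [1/√2, -1/√2]].
With a = amp(|10⟩) = 0.4995 and b = amp(|11⟩) = (-0.4326 - 0.7493i):
new amp(|10⟩) = (1/√2)·a + (1/√2)·b = (0.04731 - 0.5298i)
new amp(|11⟩) = (1/√2)·a + (-1/√2)·b = (0.6591 + 0.5298i)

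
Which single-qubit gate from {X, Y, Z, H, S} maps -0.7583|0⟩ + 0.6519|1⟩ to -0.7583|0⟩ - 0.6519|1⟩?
Z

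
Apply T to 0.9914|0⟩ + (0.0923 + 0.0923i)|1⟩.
0.9914|0⟩ + 0.1305i|1⟩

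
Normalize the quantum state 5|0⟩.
|0⟩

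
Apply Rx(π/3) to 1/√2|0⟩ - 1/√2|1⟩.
(0.6124 + (1/√8)i)|0⟩ + (-0.6124 - (1/√8)i)|1⟩

Rx(π/3) = [[cos(θ/2), −i·sin(θ/2)], [−i·sin(θ/2), cos(θ/2)]]; θ = π/3, cos(θ/2) ≈ 0.866025, sin(θ/2) ≈ 0.5.
With a = amp(|0⟩) = 1/√2 and b = amp(|1⟩) = -1/√2:
new amp(|0⟩) = (0.866025)·a + (-0.5i)·b = (0.6124 + (1/√8)i)
new amp(|1⟩) = (-0.5i)·a + (0.866025)·b = (-0.6124 - (1/√8)i)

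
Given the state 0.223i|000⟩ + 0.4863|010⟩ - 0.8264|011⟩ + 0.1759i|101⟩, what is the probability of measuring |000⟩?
0.04973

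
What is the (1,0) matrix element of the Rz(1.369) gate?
0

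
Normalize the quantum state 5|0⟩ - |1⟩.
0.9806|0⟩ - 0.1961|1⟩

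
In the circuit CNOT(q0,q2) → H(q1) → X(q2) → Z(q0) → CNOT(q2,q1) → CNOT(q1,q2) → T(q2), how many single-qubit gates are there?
4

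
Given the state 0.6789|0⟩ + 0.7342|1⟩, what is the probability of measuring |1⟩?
0.539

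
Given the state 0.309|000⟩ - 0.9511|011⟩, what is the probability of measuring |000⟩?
0.09548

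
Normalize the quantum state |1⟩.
|1⟩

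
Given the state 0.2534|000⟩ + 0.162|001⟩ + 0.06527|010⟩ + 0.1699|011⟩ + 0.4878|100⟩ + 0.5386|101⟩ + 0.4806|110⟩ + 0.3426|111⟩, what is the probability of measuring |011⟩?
0.02887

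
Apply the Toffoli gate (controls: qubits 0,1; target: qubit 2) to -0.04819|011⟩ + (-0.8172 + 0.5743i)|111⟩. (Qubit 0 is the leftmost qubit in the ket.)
-0.04819|011⟩ + (-0.8172 + 0.5743i)|110⟩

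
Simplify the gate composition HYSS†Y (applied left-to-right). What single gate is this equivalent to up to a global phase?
H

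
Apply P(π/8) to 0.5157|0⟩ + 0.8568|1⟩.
0.5157|0⟩ + (0.7916 + 0.3279i)|1⟩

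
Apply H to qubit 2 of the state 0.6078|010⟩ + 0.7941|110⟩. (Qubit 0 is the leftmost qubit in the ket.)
0.4298|010⟩ + 0.4298|011⟩ + 0.5615|110⟩ + 0.5615|111⟩

H on qubit 2 mixes each pair of kets that differ only in qubit 2: amplitudes (a, b) of (|…0…⟩, |…1…⟩) become ((a + b)/√2, (a − b)/√2). Kets absent from the input have amplitude 0.
(|010⟩, |011⟩): (a, b) = (0.6078, 0) → (0.4298, 0.4298)
(|110⟩, |111⟩): (a, b) = (0.7941, 0) → (0.5615, 0.5615)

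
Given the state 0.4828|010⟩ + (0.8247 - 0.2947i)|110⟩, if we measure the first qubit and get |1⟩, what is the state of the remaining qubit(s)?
(0.9417 - 0.3365i)|10⟩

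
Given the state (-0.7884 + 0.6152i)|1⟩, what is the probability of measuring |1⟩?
1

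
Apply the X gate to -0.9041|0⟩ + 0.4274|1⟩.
0.4274|0⟩ - 0.9041|1⟩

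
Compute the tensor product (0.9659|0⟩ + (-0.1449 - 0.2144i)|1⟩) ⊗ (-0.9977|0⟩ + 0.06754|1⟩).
-0.9637|00⟩ + 0.06524|01⟩ + (0.1446 + 0.2139i)|10⟩ + (-0.009787 - 0.01448i)|11⟩

amp(|b₁b₂…⟩) = product of the factor amplitudes for bits b₁, b₂, …; only kets whose every factor amplitude is nonzero survive.
|00⟩: (0.9659)(-0.9977) = -0.9637
|01⟩: (0.9659)(0.06754) = 0.06524
|10⟩: (-0.1449 - 0.2144i)(-0.9977) = (0.1446 + 0.2139i)
|11⟩: (-0.1449 - 0.2144i)(0.06754) = (-0.009787 - 0.01448i)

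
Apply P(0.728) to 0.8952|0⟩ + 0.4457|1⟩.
0.8952|0⟩ + (0.3327 + 0.2966i)|1⟩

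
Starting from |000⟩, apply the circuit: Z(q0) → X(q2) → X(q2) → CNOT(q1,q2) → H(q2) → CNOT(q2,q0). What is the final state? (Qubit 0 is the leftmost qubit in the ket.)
1/√2|000⟩ + 1/√2|101⟩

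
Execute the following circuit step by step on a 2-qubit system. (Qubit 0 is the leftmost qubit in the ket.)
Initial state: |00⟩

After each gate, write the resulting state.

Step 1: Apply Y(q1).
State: i|01⟩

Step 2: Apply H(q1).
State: (1/√2)i|00⟩ - (1/√2)i|01⟩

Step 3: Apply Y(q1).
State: -1/√2|00⟩ - 1/√2|01⟩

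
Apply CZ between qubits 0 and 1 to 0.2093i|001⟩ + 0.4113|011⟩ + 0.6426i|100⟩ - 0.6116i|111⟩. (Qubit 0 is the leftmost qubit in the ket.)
0.2093i|001⟩ + 0.4113|011⟩ + 0.6426i|100⟩ + 0.6116i|111⟩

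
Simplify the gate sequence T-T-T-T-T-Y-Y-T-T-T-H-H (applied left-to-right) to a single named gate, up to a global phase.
I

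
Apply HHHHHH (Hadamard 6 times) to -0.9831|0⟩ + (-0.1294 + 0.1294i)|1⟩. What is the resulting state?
-0.9831|0⟩ + (-0.1294 + 0.1294i)|1⟩

H² = I, so an even number of Hadamards cancels: H^6 = I and the state is unchanged.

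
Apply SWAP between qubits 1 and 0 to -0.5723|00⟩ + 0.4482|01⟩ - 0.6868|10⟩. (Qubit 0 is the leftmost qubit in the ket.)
-0.5723|00⟩ - 0.6868|01⟩ + 0.4482|10⟩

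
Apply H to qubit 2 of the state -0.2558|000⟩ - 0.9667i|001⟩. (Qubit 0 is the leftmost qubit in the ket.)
(-0.1809 - 0.6836i)|000⟩ + (-0.1809 + 0.6836i)|001⟩

H on qubit 2 mixes each pair of kets that differ only in qubit 2: amplitudes (a, b) of (|…0…⟩, |…1…⟩) become ((a + b)/√2, (a − b)/√2). Kets absent from the input have amplitude 0.
(|000⟩, |001⟩): (a, b) = (-0.2558, -0.9667i) → ((-0.1809 - 0.6836i), (-0.1809 + 0.6836i))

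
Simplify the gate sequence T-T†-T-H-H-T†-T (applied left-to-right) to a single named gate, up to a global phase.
T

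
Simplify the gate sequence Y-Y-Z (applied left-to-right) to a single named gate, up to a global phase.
Z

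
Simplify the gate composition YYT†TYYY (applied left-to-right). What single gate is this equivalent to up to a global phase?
Y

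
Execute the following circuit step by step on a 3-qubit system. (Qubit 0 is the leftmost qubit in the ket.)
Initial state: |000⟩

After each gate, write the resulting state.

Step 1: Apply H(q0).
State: 1/√2|000⟩ + 1/√2|100⟩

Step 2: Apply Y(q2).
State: (1/√2)i|001⟩ + (1/√2)i|101⟩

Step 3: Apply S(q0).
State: (1/√2)i|001⟩ - 1/√2|101⟩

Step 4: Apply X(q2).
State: (1/√2)i|000⟩ - 1/√2|100⟩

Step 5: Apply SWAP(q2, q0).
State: (1/√2)i|000⟩ - 1/√2|001⟩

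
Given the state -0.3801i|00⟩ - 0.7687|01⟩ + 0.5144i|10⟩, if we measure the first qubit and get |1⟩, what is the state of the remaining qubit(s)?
i|0⟩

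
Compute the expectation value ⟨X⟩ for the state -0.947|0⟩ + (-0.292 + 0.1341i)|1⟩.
0.553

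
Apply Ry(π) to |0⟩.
|1⟩

Ry(π) = [[cos(θ/2), −sin(θ/2)], [sin(θ/2), cos(θ/2)]]; θ = π, cos(θ/2) ≈ 0, sin(θ/2) ≈ 1.
With a = amp(|0⟩) = 1 and b = amp(|1⟩) = 0:
new amp(|0⟩) = (-1)·b = 0
new amp(|1⟩) = (1)·a = 1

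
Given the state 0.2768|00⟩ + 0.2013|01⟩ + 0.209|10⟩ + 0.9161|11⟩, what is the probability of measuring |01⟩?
0.04052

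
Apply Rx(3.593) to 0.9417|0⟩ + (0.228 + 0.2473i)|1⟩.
(0.03028 - 0.2222i)|0⟩ + (-0.05102 - 0.9732i)|1⟩

Rx(3.593) = [[cos(θ/2), −i·sin(θ/2)], [−i·sin(θ/2), cos(θ/2)]]; θ = 3.593, cos(θ/2) ≈ -0.223792, sin(θ/2) ≈ 0.974637.
With a = amp(|0⟩) = 0.9417 and b = amp(|1⟩) = (0.228 + 0.2473i):
new amp(|0⟩) = (-0.223792)·a + (-0.974637i)·b = (0.03028 - 0.2222i)
new amp(|1⟩) = (-0.974637i)·a + (-0.223792)·b = (-0.05102 - 0.9732i)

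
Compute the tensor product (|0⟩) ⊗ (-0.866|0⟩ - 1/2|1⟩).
-0.866|00⟩ - 1/2|01⟩

amp(|b₁b₂…⟩) = product of the factor amplitudes for bits b₁, b₂, …; only kets whose every factor amplitude is nonzero survive.
|00⟩: (1)(-0.866) = -0.866
|01⟩: (1)(-1/2) = -1/2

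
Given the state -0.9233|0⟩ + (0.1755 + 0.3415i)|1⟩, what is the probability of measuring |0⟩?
0.8525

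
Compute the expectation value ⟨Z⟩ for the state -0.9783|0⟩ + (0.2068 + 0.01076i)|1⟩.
0.9142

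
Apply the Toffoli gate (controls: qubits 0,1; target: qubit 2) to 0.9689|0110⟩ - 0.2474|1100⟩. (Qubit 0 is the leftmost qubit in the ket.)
0.9689|0110⟩ - 0.2474|1110⟩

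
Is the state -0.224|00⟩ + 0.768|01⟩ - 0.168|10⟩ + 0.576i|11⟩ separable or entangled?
Entangled

Writing the state as a|00⟩ + b|01⟩ + c|10⟩ + d|11⟩, it is a product state iff ad − bc = 0.
Here (a, b, c, d) = (-0.224, 0.768, -0.168, 0.576i): ad − bc = (-0.224)(0.576i) − (0.768)(-0.168) = (0.129 - 0.129i) ≠ 0, so the state is entangled.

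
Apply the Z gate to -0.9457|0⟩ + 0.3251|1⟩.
-0.9457|0⟩ - 0.3251|1⟩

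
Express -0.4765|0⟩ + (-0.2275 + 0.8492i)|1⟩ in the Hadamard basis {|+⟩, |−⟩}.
(-0.4978 + 0.6005i)|+⟩ + (-0.1761 - 0.6005i)|−⟩

With |ψ⟩ = α|0⟩ + β|1⟩, the Hadamard-basis coefficients are ⟨+|ψ⟩ = (α + β)/√2 and ⟨−|ψ⟩ = (α − β)/√2.
Here α = -0.4765, β = (-0.2275 + 0.8492i): (α + β)/√2 = (-0.4978 + 0.6005i), (α − β)/√2 = (-0.1761 - 0.6005i).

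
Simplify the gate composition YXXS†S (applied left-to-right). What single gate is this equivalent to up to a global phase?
Y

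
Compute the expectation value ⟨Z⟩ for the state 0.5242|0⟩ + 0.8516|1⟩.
-0.4504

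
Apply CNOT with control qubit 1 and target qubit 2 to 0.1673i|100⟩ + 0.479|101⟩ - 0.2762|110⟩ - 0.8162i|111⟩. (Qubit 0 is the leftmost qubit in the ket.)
0.1673i|100⟩ + 0.479|101⟩ - 0.8162i|110⟩ - 0.2762|111⟩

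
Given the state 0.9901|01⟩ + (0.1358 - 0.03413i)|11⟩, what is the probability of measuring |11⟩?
0.01961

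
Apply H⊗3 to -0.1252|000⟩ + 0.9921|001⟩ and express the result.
0.3065|000⟩ - 0.395|001⟩ + 0.3065|010⟩ - 0.395|011⟩ + 0.3065|100⟩ - 0.395|101⟩ + 0.3065|110⟩ - 0.395|111⟩

H⊗3 gives amp(|y⟩) = (1/2√2) Σ_x (−1)^(x·y) amp(|x⟩), where x·y is the number of positions in which both x and y have a 1.
|000⟩: (-0.1252 + 0.9921)/(2√2) = 0.3065
|001⟩: (-0.1252 - 0.9921)/(2√2) = -0.395
|010⟩: (-0.1252 + 0.9921)/(2√2) = 0.3065
|011⟩: (-0.1252 - 0.9921)/(2√2) = -0.395
|100⟩: (-0.1252 + 0.9921)/(2√2) = 0.3065
|101⟩: (-0.1252 - 0.9921)/(2√2) = -0.395
|110⟩: (-0.1252 + 0.9921)/(2√2) = 0.3065
|111⟩: (-0.1252 - 0.9921)/(2√2) = -0.395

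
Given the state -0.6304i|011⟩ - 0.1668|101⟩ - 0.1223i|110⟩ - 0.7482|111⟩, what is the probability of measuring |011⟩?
0.3974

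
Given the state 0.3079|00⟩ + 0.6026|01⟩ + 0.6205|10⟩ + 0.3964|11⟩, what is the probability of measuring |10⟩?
0.385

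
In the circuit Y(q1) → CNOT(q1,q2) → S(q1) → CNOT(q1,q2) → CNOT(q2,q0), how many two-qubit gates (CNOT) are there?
3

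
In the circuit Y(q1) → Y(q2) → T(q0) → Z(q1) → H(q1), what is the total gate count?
5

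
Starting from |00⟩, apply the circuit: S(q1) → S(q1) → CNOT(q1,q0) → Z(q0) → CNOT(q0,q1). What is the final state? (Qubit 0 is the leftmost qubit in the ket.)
|00⟩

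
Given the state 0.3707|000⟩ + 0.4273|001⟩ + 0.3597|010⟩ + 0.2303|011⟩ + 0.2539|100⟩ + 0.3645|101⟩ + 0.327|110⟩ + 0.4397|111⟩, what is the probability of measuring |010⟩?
0.1294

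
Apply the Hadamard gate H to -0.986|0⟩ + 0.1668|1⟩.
-0.5793|0⟩ - 0.8152|1⟩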